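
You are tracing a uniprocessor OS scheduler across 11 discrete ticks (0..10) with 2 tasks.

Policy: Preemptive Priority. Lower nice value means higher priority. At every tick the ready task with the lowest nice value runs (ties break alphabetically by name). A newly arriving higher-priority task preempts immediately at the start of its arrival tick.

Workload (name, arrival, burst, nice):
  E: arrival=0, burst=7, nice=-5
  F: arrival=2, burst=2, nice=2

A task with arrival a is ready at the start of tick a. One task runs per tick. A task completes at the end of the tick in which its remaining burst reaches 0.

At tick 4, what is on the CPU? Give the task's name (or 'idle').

t=0: ready={E} → run E
t=1: ready={E} → run E
t=2: ready={E,F} → run E
t=3: ready={E,F} → run E
t=4: ready={E,F} → run E
t=5: ready={E,F} → run E
t=6: ready={E,F} → run E
t=7: ready={F} → run F
t=8: ready={F} → run F
t=9: (idle)
t=10: (idle)

running at tick 4 = E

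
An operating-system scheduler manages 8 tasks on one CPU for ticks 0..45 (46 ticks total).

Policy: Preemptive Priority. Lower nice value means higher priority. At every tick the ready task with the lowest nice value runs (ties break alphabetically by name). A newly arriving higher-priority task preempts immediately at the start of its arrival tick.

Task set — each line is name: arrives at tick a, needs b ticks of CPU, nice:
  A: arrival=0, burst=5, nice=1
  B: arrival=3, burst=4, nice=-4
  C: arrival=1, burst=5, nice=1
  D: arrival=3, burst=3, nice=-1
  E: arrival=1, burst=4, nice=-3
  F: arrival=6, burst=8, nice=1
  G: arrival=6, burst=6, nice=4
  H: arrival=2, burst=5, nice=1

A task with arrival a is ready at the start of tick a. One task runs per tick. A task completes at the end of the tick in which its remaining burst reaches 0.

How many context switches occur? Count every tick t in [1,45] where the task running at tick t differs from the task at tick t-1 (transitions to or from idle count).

context switches = 10

t=0: ready={A} → run A
t=1: ready={A,C,E} → run E
t=2: ready={A,C,E,H} → run E
t=3: ready={A,B,C,D,E,H} → run B
t=4: ready={A,B,C,D,E,H} → run B
t=5: ready={A,B,C,D,E,H} → run B
t=6: ready={A,B,C,D,E,F,G,H} → run B
t=7: ready={A,C,D,E,F,G,H} → run E
t=8: ready={A,C,D,E,F,G,H} → run E
t=9: ready={A,C,D,F,G,H} → run D
t=10: ready={A,C,D,F,G,H} → run D
t=11: ready={A,C,D,F,G,H} → run D
t=12: ready={A,C,F,G,H} → run A
t=13: ready={A,C,F,G,H} → run A
t=14: ready={A,C,F,G,H} → run A
t=15: ready={A,C,F,G,H} → run A
t=16: ready={C,F,G,H} → run C
t=17: ready={C,F,G,H} → run C
t=18: ready={C,F,G,H} → run C
t=19: ready={C,F,G,H} → run C
t=20: ready={C,F,G,H} → run C
t=21: ready={F,G,H} → run F
t=22: ready={F,G,H} → run F
t=23: ready={F,G,H} → run F
t=24: ready={F,G,H} → run F
t=25: ready={F,G,H} → run F
t=26: ready={F,G,H} → run F
t=27: ready={F,G,H} → run F
t=28: ready={F,G,H} → run F
t=29: ready={G,H} → run H
t=30: ready={G,H} → run H
t=31: ready={G,H} → run H
t=32: ready={G,H} → run H
t=33: ready={G,H} → run H
t=34: ready={G} → run G
t=35: ready={G} → run G
t=36: ready={G} → run G
t=37: ready={G} → run G
t=38: ready={G} → run G
t=39: ready={G} → run G
t=40: (idle)
t=41: (idle)
t=42: (idle)
t=43: (idle)
t=44: (idle)
t=45: (idle)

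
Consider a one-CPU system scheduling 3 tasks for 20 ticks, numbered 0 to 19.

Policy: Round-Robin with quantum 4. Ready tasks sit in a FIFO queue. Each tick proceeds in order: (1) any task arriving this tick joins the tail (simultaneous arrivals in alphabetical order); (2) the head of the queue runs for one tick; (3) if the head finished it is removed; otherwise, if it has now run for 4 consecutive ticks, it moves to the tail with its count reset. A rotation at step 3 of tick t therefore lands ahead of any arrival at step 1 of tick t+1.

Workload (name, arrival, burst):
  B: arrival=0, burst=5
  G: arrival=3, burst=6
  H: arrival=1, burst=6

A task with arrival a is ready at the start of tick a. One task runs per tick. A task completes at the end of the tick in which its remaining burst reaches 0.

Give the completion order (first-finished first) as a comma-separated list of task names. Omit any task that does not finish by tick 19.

completion order = B, H, G

t=0: queue=[B] q_used=0 → run B
t=1: queue=[B,H] q_used=1 → run B
t=2: queue=[B,H] q_used=2 → run B
t=3: queue=[B,H,G] q_used=3 → run B
t=4: queue=[H,G,B] q_used=0 → run H
t=5: queue=[H,G,B] q_used=1 → run H
t=6: queue=[H,G,B] q_used=2 → run H
t=7: queue=[H,G,B] q_used=3 → run H
t=8: queue=[G,B,H] q_used=0 → run G
t=9: queue=[G,B,H] q_used=1 → run G
t=10: queue=[G,B,H] q_used=2 → run G
t=11: queue=[G,B,H] q_used=3 → run G
t=12: queue=[B,H,G] q_used=0 → run B
t=13: queue=[H,G] q_used=0 → run H
t=14: queue=[H,G] q_used=1 → run H
t=15: queue=[G] q_used=0 → run G
t=16: queue=[G] q_used=1 → run G
t=17: (idle)
t=18: (idle)
t=19: (idle)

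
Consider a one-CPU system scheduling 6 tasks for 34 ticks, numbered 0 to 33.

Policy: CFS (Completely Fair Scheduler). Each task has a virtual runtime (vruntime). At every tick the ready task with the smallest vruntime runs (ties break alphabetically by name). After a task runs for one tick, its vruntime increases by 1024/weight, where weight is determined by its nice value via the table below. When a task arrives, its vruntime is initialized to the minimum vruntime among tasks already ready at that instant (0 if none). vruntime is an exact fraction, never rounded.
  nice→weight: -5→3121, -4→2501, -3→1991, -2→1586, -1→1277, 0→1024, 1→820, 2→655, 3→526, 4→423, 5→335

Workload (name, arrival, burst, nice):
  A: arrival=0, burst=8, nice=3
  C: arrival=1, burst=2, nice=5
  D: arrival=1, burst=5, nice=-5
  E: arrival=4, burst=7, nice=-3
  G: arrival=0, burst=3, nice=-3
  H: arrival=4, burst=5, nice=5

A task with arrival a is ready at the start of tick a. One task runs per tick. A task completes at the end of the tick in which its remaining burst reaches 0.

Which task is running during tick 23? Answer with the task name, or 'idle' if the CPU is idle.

running at tick 23 = H

t=0: vr[A=0 G=0] → run A
t=1: vr[A=512/263 C=0 D=0 G=0] → run C
t=2: vr[A=512/263 C=1024/335 D=0 G=0] → run D
t=3: vr[A=512/263 C=1024/335 D=1024/3121 G=0] → run G
t=4: vr[A=512/263 C=1024/335 D=1024/3121 E=1024/3121 G=1024/1991 H=1024/3121] → run D
t=5: vr[A=512/263 C=1024/335 D=2048/3121 E=1024/3121 G=1024/1991 H=1024/3121] → run E
t=6: vr[A=512/263 C=1024/335 D=2048/3121 E=5234688/6213911 G=1024/1991 H=1024/3121] → run H
t=7: vr[A=512/263 C=1024/335 D=2048/3121 E=5234688/6213911 G=1024/1991 H=3538944/1045535] → run G
t=8: vr[A=512/263 C=1024/335 D=2048/3121 E=5234688/6213911 G=2048/1991 H=3538944/1045535] → run D
t=9: vr[A=512/263 C=1024/335 D=3072/3121 E=5234688/6213911 G=2048/1991 H=3538944/1045535] → run E
t=10: vr[A=512/263 C=1024/335 D=3072/3121 E=8430592/6213911 G=2048/1991 H=3538944/1045535] → run D
t=11: vr[A=512/263 C=1024/335 D=4096/3121 E=8430592/6213911 G=2048/1991 H=3538944/1045535] → run G
t=12: vr[A=512/263 C=1024/335 D=4096/3121 E=8430592/6213911 H=3538944/1045535] → run D
t=13: vr[A=512/263 C=1024/335 E=8430592/6213911 H=3538944/1045535] → run E
t=14: vr[A=512/263 C=1024/335 E=11626496/6213911 H=3538944/1045535] → run E
t=15: vr[A=512/263 C=1024/335 E=14822400/6213911 H=3538944/1045535] → run A
t=16: vr[A=1024/263 C=1024/335 E=14822400/6213911 H=3538944/1045535] → run E
t=17: vr[A=1024/263 C=1024/335 E=18018304/6213911 H=3538944/1045535] → run E
t=18: vr[A=1024/263 C=1024/335 E=21214208/6213911 H=3538944/1045535] → run C
t=19: vr[A=1024/263 E=21214208/6213911 H=3538944/1045535] → run H
t=20: vr[A=1024/263 E=21214208/6213911 H=6734848/1045535] → run E
t=21: vr[A=1024/263 H=6734848/1045535] → run A
t=22: vr[A=1536/263 H=6734848/1045535] → run A
t=23: vr[A=2048/263 H=6734848/1045535] → run H
t=24: vr[A=2048/263 H=9930752/1045535] → run A
t=25: vr[A=2560/263 H=9930752/1045535] → run H
t=26: vr[A=2560/263 H=13126656/1045535] → run A
t=27: vr[A=3072/263 H=13126656/1045535] → run A
t=28: vr[A=3584/263 H=13126656/1045535] → run H
t=29: vr[A=3584/263] → run A
t=30: (idle)
t=31: (idle)
t=32: (idle)
t=33: (idle)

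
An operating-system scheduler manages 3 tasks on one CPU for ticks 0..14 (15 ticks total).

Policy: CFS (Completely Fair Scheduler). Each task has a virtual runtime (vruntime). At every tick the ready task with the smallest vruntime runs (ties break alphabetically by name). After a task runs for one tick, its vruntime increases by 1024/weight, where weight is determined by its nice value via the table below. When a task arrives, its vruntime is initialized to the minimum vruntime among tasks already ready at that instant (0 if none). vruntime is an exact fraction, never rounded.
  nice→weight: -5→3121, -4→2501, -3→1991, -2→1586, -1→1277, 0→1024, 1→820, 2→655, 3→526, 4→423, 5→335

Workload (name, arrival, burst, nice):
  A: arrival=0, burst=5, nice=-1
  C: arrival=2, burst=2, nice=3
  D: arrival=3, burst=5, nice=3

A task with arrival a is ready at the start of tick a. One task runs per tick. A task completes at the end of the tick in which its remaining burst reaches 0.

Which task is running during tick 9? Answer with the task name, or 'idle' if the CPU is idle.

running at tick 9 = D

t=0: vr[A=0] → run A
t=1: vr[A=1024/1277] → run A
t=2: vr[A=2048/1277 C=2048/1277] → run A
t=3: vr[A=3072/1277 C=2048/1277 D=2048/1277] → run C
t=4: vr[A=3072/1277 C=1192448/335851 D=2048/1277] → run D
t=5: vr[A=3072/1277 C=1192448/335851 D=1192448/335851] → run A
t=6: vr[A=4096/1277 C=1192448/335851 D=1192448/335851] → run A
t=7: vr[C=1192448/335851 D=1192448/335851] → run C
t=8: vr[D=1192448/335851] → run D
t=9: vr[D=1846272/335851] → run D
t=10: vr[D=2500096/335851] → run D
t=11: vr[D=3153920/335851] → run D
t=12: (idle)
t=13: (idle)
t=14: (idle)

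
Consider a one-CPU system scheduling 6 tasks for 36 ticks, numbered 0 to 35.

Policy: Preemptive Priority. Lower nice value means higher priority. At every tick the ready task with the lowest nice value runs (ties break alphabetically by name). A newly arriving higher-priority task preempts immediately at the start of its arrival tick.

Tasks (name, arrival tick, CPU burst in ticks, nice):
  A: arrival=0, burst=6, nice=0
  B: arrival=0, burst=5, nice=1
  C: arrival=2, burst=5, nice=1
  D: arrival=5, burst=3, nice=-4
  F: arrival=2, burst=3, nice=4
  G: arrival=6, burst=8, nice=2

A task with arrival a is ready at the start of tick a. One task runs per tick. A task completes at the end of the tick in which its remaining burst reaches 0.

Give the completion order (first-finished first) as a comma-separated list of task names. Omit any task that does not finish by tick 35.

t=0: ready={A,B} → run A
t=1: ready={A,B} → run A
t=2: ready={A,B,C,F} → run A
t=3: ready={A,B,C,F} → run A
t=4: ready={A,B,C,F} → run A
t=5: ready={A,B,C,D,F} → run D
t=6: ready={A,B,C,D,F,G} → run D
t=7: ready={A,B,C,D,F,G} → run D
t=8: ready={A,B,C,F,G} → run A
t=9: ready={B,C,F,G} → run B
t=10: ready={B,C,F,G} → run B
t=11: ready={B,C,F,G} → run B
t=12: ready={B,C,F,G} → run B
t=13: ready={B,C,F,G} → run B
t=14: ready={C,F,G} → run C
t=15: ready={C,F,G} → run C
t=16: ready={C,F,G} → run C
t=17: ready={C,F,G} → run C
t=18: ready={C,F,G} → run C
t=19: ready={F,G} → run G
t=20: ready={F,G} → run G
t=21: ready={F,G} → run G
t=22: ready={F,G} → run G
t=23: ready={F,G} → run G
t=24: ready={F,G} → run G
t=25: ready={F,G} → run G
t=26: ready={F,G} → run G
t=27: ready={F} → run F
t=28: ready={F} → run F
t=29: ready={F} → run F
t=30: (idle)
t=31: (idle)
t=32: (idle)
t=33: (idle)
t=34: (idle)
t=35: (idle)

completion order = D, A, B, C, G, F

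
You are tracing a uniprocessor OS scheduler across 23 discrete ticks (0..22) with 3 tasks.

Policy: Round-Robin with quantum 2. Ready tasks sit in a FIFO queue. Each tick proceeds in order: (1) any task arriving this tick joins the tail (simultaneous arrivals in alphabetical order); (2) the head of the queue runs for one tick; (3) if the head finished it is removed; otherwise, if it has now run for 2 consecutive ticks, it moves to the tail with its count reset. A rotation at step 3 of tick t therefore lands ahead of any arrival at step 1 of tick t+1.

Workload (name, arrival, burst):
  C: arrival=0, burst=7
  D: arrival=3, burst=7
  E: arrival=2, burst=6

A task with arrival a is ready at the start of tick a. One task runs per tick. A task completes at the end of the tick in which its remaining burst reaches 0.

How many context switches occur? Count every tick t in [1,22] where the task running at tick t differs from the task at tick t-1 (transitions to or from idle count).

t=0: queue=[C] q_used=0 → run C
t=1: queue=[C] q_used=1 → run C
t=2: queue=[C,E] q_used=0 → run C
t=3: queue=[C,E,D] q_used=1 → run C
t=4: queue=[E,D,C] q_used=0 → run E
t=5: queue=[E,D,C] q_used=1 → run E
t=6: queue=[D,C,E] q_used=0 → run D
t=7: queue=[D,C,E] q_used=1 → run D
t=8: queue=[C,E,D] q_used=0 → run C
t=9: queue=[C,E,D] q_used=1 → run C
t=10: queue=[E,D,C] q_used=0 → run E
t=11: queue=[E,D,C] q_used=1 → run E
t=12: queue=[D,C,E] q_used=0 → run D
t=13: queue=[D,C,E] q_used=1 → run D
t=14: queue=[C,E,D] q_used=0 → run C
t=15: queue=[E,D] q_used=0 → run E
t=16: queue=[E,D] q_used=1 → run E
t=17: queue=[D] q_used=0 → run D
t=18: queue=[D] q_used=1 → run D
t=19: queue=[D] q_used=0 → run D
t=20: (idle)
t=21: (idle)
t=22: (idle)

context switches = 9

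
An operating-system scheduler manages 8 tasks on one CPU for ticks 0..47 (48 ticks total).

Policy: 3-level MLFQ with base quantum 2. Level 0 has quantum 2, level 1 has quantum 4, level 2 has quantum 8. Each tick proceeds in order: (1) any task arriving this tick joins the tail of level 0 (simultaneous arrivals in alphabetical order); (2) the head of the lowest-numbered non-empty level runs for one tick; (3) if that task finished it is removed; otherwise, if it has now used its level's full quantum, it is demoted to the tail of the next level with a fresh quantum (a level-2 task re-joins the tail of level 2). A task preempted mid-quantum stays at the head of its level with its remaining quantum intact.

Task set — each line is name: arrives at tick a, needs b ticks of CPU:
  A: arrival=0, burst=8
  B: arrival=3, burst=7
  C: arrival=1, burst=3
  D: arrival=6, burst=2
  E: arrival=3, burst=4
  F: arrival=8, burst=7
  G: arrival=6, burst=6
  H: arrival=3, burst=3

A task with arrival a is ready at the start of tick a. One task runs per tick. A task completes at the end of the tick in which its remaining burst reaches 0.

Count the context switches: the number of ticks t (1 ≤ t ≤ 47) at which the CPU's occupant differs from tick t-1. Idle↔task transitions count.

context switches = 18

t=0: L0/L1/L2 = A/-/- → run A
t=1: L0/L1/L2 = AC/-/- → run A
t=2: L0/L1/L2 = C/A/- → run C
t=3: L0/L1/L2 = CBEH/A/- → run C
t=4: L0/L1/L2 = BEH/AC/- → run B
t=5: L0/L1/L2 = BEH/AC/- → run B
t=6: L0/L1/L2 = EHDG/ACB/- → run E
t=7: L0/L1/L2 = EHDG/ACB/- → run E
t=8: L0/L1/L2 = HDGF/ACBE/- → run H
t=9: L0/L1/L2 = HDGF/ACBE/- → run H
t=10: L0/L1/L2 = DGF/ACBEH/- → run D
t=11: L0/L1/L2 = DGF/ACBEH/- → run D
t=12: L0/L1/L2 = GF/ACBEH/- → run G
t=13: L0/L1/L2 = GF/ACBEH/- → run G
t=14: L0/L1/L2 = F/ACBEHG/- → run F
t=15: L0/L1/L2 = F/ACBEHG/- → run F
t=16: L0/L1/L2 = -/ACBEHGF/- → run A
t=17: L0/L1/L2 = -/ACBEHGF/- → run A
t=18: L0/L1/L2 = -/ACBEHGF/- → run A
t=19: L0/L1/L2 = -/ACBEHGF/- → run A
t=20: L0/L1/L2 = -/CBEHGF/A → run C
t=21: L0/L1/L2 = -/BEHGF/A → run B
t=22: L0/L1/L2 = -/BEHGF/A → run B
t=23: L0/L1/L2 = -/BEHGF/A → run B
t=24: L0/L1/L2 = -/BEHGF/A → run B
t=25: L0/L1/L2 = -/EHGF/AB → run E
t=26: L0/L1/L2 = -/EHGF/AB → run E
t=27: L0/L1/L2 = -/HGF/AB → run H
t=28: L0/L1/L2 = -/GF/AB → run G
t=29: L0/L1/L2 = -/GF/AB → run G
t=30: L0/L1/L2 = -/GF/AB → run G
t=31: L0/L1/L2 = -/GF/AB → run G
t=32: L0/L1/L2 = -/F/AB → run F
t=33: L0/L1/L2 = -/F/AB → run F
t=34: L0/L1/L2 = -/F/AB → run F
t=35: L0/L1/L2 = -/F/AB → run F
t=36: L0/L1/L2 = -/-/ABF → run A
t=37: L0/L1/L2 = -/-/ABF → run A
t=38: L0/L1/L2 = -/-/BF → run B
t=39: L0/L1/L2 = -/-/F → run F
t=40: (idle)
t=41: (idle)
t=42: (idle)
t=43: (idle)
t=44: (idle)
t=45: (idle)
t=46: (idle)
t=47: (idle)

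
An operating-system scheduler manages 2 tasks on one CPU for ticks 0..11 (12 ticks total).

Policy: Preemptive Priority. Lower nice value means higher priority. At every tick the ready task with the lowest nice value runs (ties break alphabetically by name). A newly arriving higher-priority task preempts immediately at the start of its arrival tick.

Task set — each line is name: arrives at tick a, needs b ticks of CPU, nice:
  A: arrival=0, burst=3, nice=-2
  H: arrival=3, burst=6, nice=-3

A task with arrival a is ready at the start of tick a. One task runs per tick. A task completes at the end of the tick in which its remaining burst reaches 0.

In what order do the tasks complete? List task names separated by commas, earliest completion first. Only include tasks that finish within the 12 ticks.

t=0: ready={A} → run A
t=1: ready={A} → run A
t=2: ready={A} → run A
t=3: ready={H} → run H
t=4: ready={H} → run H
t=5: ready={H} → run H
t=6: ready={H} → run H
t=7: ready={H} → run H
t=8: ready={H} → run H
t=9: (idle)
t=10: (idle)
t=11: (idle)

completion order = A, H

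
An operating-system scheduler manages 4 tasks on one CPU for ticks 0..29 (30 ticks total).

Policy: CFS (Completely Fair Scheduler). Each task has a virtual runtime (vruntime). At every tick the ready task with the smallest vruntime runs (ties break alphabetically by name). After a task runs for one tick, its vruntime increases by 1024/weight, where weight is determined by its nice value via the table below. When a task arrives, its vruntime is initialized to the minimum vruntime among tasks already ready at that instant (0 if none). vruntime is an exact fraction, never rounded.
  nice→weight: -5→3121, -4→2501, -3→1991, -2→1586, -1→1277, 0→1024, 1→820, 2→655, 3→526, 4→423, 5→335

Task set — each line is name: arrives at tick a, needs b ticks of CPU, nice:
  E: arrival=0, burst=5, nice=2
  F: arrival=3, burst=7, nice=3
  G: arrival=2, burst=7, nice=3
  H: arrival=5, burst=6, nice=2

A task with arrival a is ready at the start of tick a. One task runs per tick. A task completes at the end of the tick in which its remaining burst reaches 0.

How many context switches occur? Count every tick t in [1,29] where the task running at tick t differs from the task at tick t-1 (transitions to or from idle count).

t=0: vr[E=0] → run E
t=1: vr[E=1024/655] → run E
t=2: vr[E=2048/655 G=2048/655] → run E
t=3: vr[E=3072/655 F=2048/655 G=2048/655] → run F
t=4: vr[E=3072/655 F=873984/172265 G=2048/655] → run G
t=5: vr[E=3072/655 F=873984/172265 G=873984/172265 H=3072/655] → run E
t=6: vr[E=4096/655 F=873984/172265 G=873984/172265 H=3072/655] → run H
t=7: vr[E=4096/655 F=873984/172265 G=873984/172265 H=4096/655] → run F
t=8: vr[E=4096/655 F=1209344/172265 G=873984/172265 H=4096/655] → run G
t=9: vr[E=4096/655 F=1209344/172265 G=1209344/172265 H=4096/655] → run E
t=10: vr[F=1209344/172265 G=1209344/172265 H=4096/655] → run H
t=11: vr[F=1209344/172265 G=1209344/172265 H=1024/131] → run F
t=12: vr[F=1544704/172265 G=1209344/172265 H=1024/131] → run G
t=13: vr[F=1544704/172265 G=1544704/172265 H=1024/131] → run H
t=14: vr[F=1544704/172265 G=1544704/172265 H=6144/655] → run F
t=15: vr[F=1880064/172265 G=1544704/172265 H=6144/655] → run G
t=16: vr[F=1880064/172265 G=1880064/172265 H=6144/655] → run H
t=17: vr[F=1880064/172265 G=1880064/172265 H=7168/655] → run F
t=18: vr[F=2215424/172265 G=1880064/172265 H=7168/655] → run G
t=19: vr[F=2215424/172265 G=2215424/172265 H=7168/655] → run H
t=20: vr[F=2215424/172265 G=2215424/172265 H=8192/655] → run H
t=21: vr[F=2215424/172265 G=2215424/172265] → run F
t=22: vr[F=2550784/172265 G=2215424/172265] → run G
t=23: vr[F=2550784/172265 G=2550784/172265] → run F
t=24: vr[G=2550784/172265] → run G
t=25: (idle)
t=26: (idle)
t=27: (idle)
t=28: (idle)
t=29: (idle)

context switches = 22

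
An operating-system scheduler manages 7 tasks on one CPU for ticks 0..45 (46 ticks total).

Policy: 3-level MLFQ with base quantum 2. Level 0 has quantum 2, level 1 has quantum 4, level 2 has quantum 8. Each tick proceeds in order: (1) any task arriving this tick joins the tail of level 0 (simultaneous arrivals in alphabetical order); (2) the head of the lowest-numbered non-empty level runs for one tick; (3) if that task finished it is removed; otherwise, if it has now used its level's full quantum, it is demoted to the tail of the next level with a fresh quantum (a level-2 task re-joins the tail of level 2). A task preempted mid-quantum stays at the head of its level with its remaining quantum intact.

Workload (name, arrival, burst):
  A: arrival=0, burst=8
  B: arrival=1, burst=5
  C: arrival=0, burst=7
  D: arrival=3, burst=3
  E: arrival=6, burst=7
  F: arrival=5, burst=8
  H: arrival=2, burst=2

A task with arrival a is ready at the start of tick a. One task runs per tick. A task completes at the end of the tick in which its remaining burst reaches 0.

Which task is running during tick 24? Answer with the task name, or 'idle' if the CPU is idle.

running at tick 24 = B

t=0: L0/L1/L2 = AC/-/- → run A
t=1: L0/L1/L2 = ACB/-/- → run A
t=2: L0/L1/L2 = CBH/A/- → run C
t=3: L0/L1/L2 = CBHD/A/- → run C
t=4: L0/L1/L2 = BHD/AC/- → run B
t=5: L0/L1/L2 = BHDF/AC/- → run B
t=6: L0/L1/L2 = HDFE/ACB/- → run H
t=7: L0/L1/L2 = HDFE/ACB/- → run H
t=8: L0/L1/L2 = DFE/ACB/- → run D
t=9: L0/L1/L2 = DFE/ACB/- → run D
t=10: L0/L1/L2 = FE/ACBD/- → run F
t=11: L0/L1/L2 = FE/ACBD/- → run F
t=12: L0/L1/L2 = E/ACBDF/- → run E
t=13: L0/L1/L2 = E/ACBDF/- → run E
t=14: L0/L1/L2 = -/ACBDFE/- → run A
t=15: L0/L1/L2 = -/ACBDFE/- → run A
t=16: L0/L1/L2 = -/ACBDFE/- → run A
t=17: L0/L1/L2 = -/ACBDFE/- → run A
t=18: L0/L1/L2 = -/CBDFE/A → run C
t=19: L0/L1/L2 = -/CBDFE/A → run C
t=20: L0/L1/L2 = -/CBDFE/A → run C
t=21: L0/L1/L2 = -/CBDFE/A → run C
t=22: L0/L1/L2 = -/BDFE/AC → run B
t=23: L0/L1/L2 = -/BDFE/AC → run B
t=24: L0/L1/L2 = -/BDFE/AC → run B
t=25: L0/L1/L2 = -/DFE/AC → run D
t=26: L0/L1/L2 = -/FE/AC → run F
t=27: L0/L1/L2 = -/FE/AC → run F
t=28: L0/L1/L2 = -/FE/AC → run F
t=29: L0/L1/L2 = -/FE/AC → run F
t=30: L0/L1/L2 = -/E/ACF → run E
t=31: L0/L1/L2 = -/E/ACF → run E
t=32: L0/L1/L2 = -/E/ACF → run E
t=33: L0/L1/L2 = -/E/ACF → run E
t=34: L0/L1/L2 = -/-/ACFE → run A
t=35: L0/L1/L2 = -/-/ACFE → run A
t=36: L0/L1/L2 = -/-/CFE → run C
t=37: L0/L1/L2 = -/-/FE → run F
t=38: L0/L1/L2 = -/-/FE → run F
t=39: L0/L1/L2 = -/-/E → run E
t=40: (idle)
t=41: (idle)
t=42: (idle)
t=43: (idle)
t=44: (idle)
t=45: (idle)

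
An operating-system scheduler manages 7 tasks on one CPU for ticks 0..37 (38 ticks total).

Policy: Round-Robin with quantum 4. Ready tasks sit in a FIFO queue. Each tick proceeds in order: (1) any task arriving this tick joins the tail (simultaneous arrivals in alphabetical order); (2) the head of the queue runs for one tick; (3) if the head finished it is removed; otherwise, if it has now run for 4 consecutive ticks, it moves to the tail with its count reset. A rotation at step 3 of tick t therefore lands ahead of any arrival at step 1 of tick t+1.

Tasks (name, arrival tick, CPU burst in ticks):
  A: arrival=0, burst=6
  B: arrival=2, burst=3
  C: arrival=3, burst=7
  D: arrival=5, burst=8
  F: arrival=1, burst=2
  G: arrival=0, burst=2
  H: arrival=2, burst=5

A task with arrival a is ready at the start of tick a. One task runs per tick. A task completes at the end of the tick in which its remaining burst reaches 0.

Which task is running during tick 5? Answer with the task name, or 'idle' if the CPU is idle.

t=0: queue=[A,G] q_used=0 → run A
t=1: queue=[A,G,F] q_used=1 → run A
t=2: queue=[A,G,F,B,H] q_used=2 → run A
t=3: queue=[A,G,F,B,H,C] q_used=3 → run A
t=4: queue=[G,F,B,H,C,A] q_used=0 → run G
t=5: queue=[G,F,B,H,C,A,D] q_used=1 → run G
t=6: queue=[F,B,H,C,A,D] q_used=0 → run F
t=7: queue=[F,B,H,C,A,D] q_used=1 → run F
t=8: queue=[B,H,C,A,D] q_used=0 → run B
t=9: queue=[B,H,C,A,D] q_used=1 → run B
t=10: queue=[B,H,C,A,D] q_used=2 → run B
t=11: queue=[H,C,A,D] q_used=0 → run H
t=12: queue=[H,C,A,D] q_used=1 → run H
t=13: queue=[H,C,A,D] q_used=2 → run H
t=14: queue=[H,C,A,D] q_used=3 → run H
t=15: queue=[C,A,D,H] q_used=0 → run C
t=16: queue=[C,A,D,H] q_used=1 → run C
t=17: queue=[C,A,D,H] q_used=2 → run C
t=18: queue=[C,A,D,H] q_used=3 → run C
t=19: queue=[A,D,H,C] q_used=0 → run A
t=20: queue=[A,D,H,C] q_used=1 → run A
t=21: queue=[D,H,C] q_used=0 → run D
t=22: queue=[D,H,C] q_used=1 → run D
t=23: queue=[D,H,C] q_used=2 → run D
t=24: queue=[D,H,C] q_used=3 → run D
t=25: queue=[H,C,D] q_used=0 → run H
t=26: queue=[C,D] q_used=0 → run C
t=27: queue=[C,D] q_used=1 → run C
t=28: queue=[C,D] q_used=2 → run C
t=29: queue=[D] q_used=0 → run D
t=30: queue=[D] q_used=1 → run D
t=31: queue=[D] q_used=2 → run D
t=32: queue=[D] q_used=3 → run D
t=33: (idle)
t=34: (idle)
t=35: (idle)
t=36: (idle)
t=37: (idle)

running at tick 5 = G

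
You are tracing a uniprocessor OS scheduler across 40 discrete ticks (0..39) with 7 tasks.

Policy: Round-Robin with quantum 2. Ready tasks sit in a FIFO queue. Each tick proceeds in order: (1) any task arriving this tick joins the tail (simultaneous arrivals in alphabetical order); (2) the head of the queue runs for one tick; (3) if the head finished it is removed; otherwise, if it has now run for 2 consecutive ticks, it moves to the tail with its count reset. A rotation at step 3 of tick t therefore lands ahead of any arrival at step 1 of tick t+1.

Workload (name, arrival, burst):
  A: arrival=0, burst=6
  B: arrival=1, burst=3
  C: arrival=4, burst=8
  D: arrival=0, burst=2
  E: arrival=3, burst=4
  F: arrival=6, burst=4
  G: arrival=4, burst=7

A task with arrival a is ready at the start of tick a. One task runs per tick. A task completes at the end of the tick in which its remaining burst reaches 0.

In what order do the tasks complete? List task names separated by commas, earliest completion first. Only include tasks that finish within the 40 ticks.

t=0: queue=[A,D] q_used=0 → run A
t=1: queue=[A,D,B] q_used=1 → run A
t=2: queue=[D,B,A] q_used=0 → run D
t=3: queue=[D,B,A,E] q_used=1 → run D
t=4: queue=[B,A,E,C,G] q_used=0 → run B
t=5: queue=[B,A,E,C,G] q_used=1 → run B
t=6: queue=[A,E,C,G,B,F] q_used=0 → run A
t=7: queue=[A,E,C,G,B,F] q_used=1 → run A
t=8: queue=[E,C,G,B,F,A] q_used=0 → run E
t=9: queue=[E,C,G,B,F,A] q_used=1 → run E
t=10: queue=[C,G,B,F,A,E] q_used=0 → run C
t=11: queue=[C,G,B,F,A,E] q_used=1 → run C
t=12: queue=[G,B,F,A,E,C] q_used=0 → run G
t=13: queue=[G,B,F,A,E,C] q_used=1 → run G
t=14: queue=[B,F,A,E,C,G] q_used=0 → run B
t=15: queue=[F,A,E,C,G] q_used=0 → run F
t=16: queue=[F,A,E,C,G] q_used=1 → run F
t=17: queue=[A,E,C,G,F] q_used=0 → run A
t=18: queue=[A,E,C,G,F] q_used=1 → run A
t=19: queue=[E,C,G,F] q_used=0 → run E
t=20: queue=[E,C,G,F] q_used=1 → run E
t=21: queue=[C,G,F] q_used=0 → run C
t=22: queue=[C,G,F] q_used=1 → run C
t=23: queue=[G,F,C] q_used=0 → run G
t=24: queue=[G,F,C] q_used=1 → run G
t=25: queue=[F,C,G] q_used=0 → run F
t=26: queue=[F,C,G] q_used=1 → run F
t=27: queue=[C,G] q_used=0 → run C
t=28: queue=[C,G] q_used=1 → run C
t=29: queue=[G,C] q_used=0 → run G
t=30: queue=[G,C] q_used=1 → run G
t=31: queue=[C,G] q_used=0 → run C
t=32: queue=[C,G] q_used=1 → run C
t=33: queue=[G] q_used=0 → run G
t=34: (idle)
t=35: (idle)
t=36: (idle)
t=37: (idle)
t=38: (idle)
t=39: (idle)

completion order = D, B, A, E, F, C, G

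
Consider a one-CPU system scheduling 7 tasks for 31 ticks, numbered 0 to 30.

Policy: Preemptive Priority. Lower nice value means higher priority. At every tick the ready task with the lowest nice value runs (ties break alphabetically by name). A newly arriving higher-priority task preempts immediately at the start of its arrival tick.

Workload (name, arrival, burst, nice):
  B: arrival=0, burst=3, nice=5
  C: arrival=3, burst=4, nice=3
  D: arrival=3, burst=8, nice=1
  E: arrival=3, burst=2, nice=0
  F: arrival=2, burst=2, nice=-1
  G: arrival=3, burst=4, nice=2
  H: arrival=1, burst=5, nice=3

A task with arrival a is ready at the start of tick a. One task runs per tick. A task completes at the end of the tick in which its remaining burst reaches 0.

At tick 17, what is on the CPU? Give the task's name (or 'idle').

running at tick 17 = G

t=0: ready={B} → run B
t=1: ready={B,H} → run H
t=2: ready={B,F,H} → run F
t=3: ready={B,C,D,E,F,G,H} → run F
t=4: ready={B,C,D,E,G,H} → run E
t=5: ready={B,C,D,E,G,H} → run E
t=6: ready={B,C,D,G,H} → run D
t=7: ready={B,C,D,G,H} → run D
t=8: ready={B,C,D,G,H} → run D
t=9: ready={B,C,D,G,H} → run D
t=10: ready={B,C,D,G,H} → run D
t=11: ready={B,C,D,G,H} → run D
t=12: ready={B,C,D,G,H} → run D
t=13: ready={B,C,D,G,H} → run D
t=14: ready={B,C,G,H} → run G
t=15: ready={B,C,G,H} → run G
t=16: ready={B,C,G,H} → run G
t=17: ready={B,C,G,H} → run G
t=18: ready={B,C,H} → run C
t=19: ready={B,C,H} → run C
t=20: ready={B,C,H} → run C
t=21: ready={B,C,H} → run C
t=22: ready={B,H} → run H
t=23: ready={B,H} → run H
t=24: ready={B,H} → run H
t=25: ready={B,H} → run H
t=26: ready={B} → run B
t=27: ready={B} → run B
t=28: (idle)
t=29: (idle)
t=30: (idle)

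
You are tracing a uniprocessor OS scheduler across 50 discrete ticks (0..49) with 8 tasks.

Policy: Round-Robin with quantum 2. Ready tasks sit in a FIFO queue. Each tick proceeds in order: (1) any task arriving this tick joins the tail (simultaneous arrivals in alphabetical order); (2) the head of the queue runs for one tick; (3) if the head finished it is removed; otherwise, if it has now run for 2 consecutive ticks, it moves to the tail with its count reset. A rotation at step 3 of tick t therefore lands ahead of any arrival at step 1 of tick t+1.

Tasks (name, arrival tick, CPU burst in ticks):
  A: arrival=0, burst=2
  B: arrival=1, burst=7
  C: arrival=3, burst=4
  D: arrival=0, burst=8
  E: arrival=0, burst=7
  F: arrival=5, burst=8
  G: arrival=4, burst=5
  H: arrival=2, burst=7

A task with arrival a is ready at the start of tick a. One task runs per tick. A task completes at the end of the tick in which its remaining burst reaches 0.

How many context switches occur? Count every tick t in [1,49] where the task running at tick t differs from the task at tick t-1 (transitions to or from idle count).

context switches = 26

t=0: queue=[A,D,E] q_used=0 → run A
t=1: queue=[A,D,E,B] q_used=1 → run A
t=2: queue=[D,E,B,H] q_used=0 → run D
t=3: queue=[D,E,B,H,C] q_used=1 → run D
t=4: queue=[E,B,H,C,D,G] q_used=0 → run E
t=5: queue=[E,B,H,C,D,G,F] q_used=1 → run E
t=6: queue=[B,H,C,D,G,F,E] q_used=0 → run B
t=7: queue=[B,H,C,D,G,F,E] q_used=1 → run B
t=8: queue=[H,C,D,G,F,E,B] q_used=0 → run H
t=9: queue=[H,C,D,G,F,E,B] q_used=1 → run H
t=10: queue=[C,D,G,F,E,B,H] q_used=0 → run C
t=11: queue=[C,D,G,F,E,B,H] q_used=1 → run C
t=12: queue=[D,G,F,E,B,H,C] q_used=0 → run D
t=13: queue=[D,G,F,E,B,H,C] q_used=1 → run D
t=14: queue=[G,F,E,B,H,C,D] q_used=0 → run G
t=15: queue=[G,F,E,B,H,C,D] q_used=1 → run G
t=16: queue=[F,E,B,H,C,D,G] q_used=0 → run F
t=17: queue=[F,E,B,H,C,D,G] q_used=1 → run F
t=18: queue=[E,B,H,C,D,G,F] q_used=0 → run E
t=19: queue=[E,B,H,C,D,G,F] q_used=1 → run E
t=20: queue=[B,H,C,D,G,F,E] q_used=0 → run B
t=21: queue=[B,H,C,D,G,F,E] q_used=1 → run B
t=22: queue=[H,C,D,G,F,E,B] q_used=0 → run H
t=23: queue=[H,C,D,G,F,E,B] q_used=1 → run H
t=24: queue=[C,D,G,F,E,B,H] q_used=0 → run C
t=25: queue=[C,D,G,F,E,B,H] q_used=1 → run C
t=26: queue=[D,G,F,E,B,H] q_used=0 → run D
t=27: queue=[D,G,F,E,B,H] q_used=1 → run D
t=28: queue=[G,F,E,B,H,D] q_used=0 → run G
t=29: queue=[G,F,E,B,H,D] q_used=1 → run G
t=30: queue=[F,E,B,H,D,G] q_used=0 → run F
t=31: queue=[F,E,B,H,D,G] q_used=1 → run F
t=32: queue=[E,B,H,D,G,F] q_used=0 → run E
t=33: queue=[E,B,H,D,G,F] q_used=1 → run E
t=34: queue=[B,H,D,G,F,E] q_used=0 → run B
t=35: queue=[B,H,D,G,F,E] q_used=1 → run B
t=36: queue=[H,D,G,F,E,B] q_used=0 → run H
t=37: queue=[H,D,G,F,E,B] q_used=1 → run H
t=38: queue=[D,G,F,E,B,H] q_used=0 → run D
t=39: queue=[D,G,F,E,B,H] q_used=1 → run D
t=40: queue=[G,F,E,B,H] q_used=0 → run G
t=41: queue=[F,E,B,H] q_used=0 → run F
t=42: queue=[F,E,B,H] q_used=1 → run F
t=43: queue=[E,B,H,F] q_used=0 → run E
t=44: queue=[B,H,F] q_used=0 → run B
t=45: queue=[H,F] q_used=0 → run H
t=46: queue=[F] q_used=0 → run F
t=47: queue=[F] q_used=1 → run F
t=48: (idle)
t=49: (idle)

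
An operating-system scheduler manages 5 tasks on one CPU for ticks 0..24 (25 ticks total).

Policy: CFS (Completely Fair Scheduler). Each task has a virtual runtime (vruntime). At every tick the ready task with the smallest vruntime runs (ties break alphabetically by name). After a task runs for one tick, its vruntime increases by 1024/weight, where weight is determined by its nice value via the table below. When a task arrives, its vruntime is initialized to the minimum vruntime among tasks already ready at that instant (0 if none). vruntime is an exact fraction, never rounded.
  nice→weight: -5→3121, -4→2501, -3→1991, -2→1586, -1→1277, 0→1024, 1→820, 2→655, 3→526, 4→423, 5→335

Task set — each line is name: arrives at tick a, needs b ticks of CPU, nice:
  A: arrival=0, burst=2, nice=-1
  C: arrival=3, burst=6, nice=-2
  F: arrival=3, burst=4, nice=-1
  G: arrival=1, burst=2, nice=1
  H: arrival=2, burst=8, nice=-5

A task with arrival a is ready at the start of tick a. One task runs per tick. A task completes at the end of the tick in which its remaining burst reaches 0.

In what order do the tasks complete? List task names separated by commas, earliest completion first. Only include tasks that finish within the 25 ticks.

completion order = A, G, H, F, C

t=0: vr[A=0] → run A
t=1: vr[A=1024/1277 G=1024/1277] → run A
t=2: vr[G=1024/1277 H=1024/1277] → run G
t=3: vr[C=1024/1277 F=1024/1277 G=536832/261785 H=1024/1277] → run C
t=4: vr[C=1465856/1012661 F=1024/1277 G=536832/261785 H=1024/1277] → run F
t=5: vr[C=1465856/1012661 F=2048/1277 G=536832/261785 H=1024/1277] → run H
t=6: vr[C=1465856/1012661 F=2048/1277 G=536832/261785 H=4503552/3985517] → run H
t=7: vr[C=1465856/1012661 F=2048/1277 G=536832/261785 H=5811200/3985517] → run C
t=8: vr[C=2119680/1012661 F=2048/1277 G=536832/261785 H=5811200/3985517] → run H
t=9: vr[C=2119680/1012661 F=2048/1277 G=536832/261785 H=7118848/3985517] → run F
t=10: vr[C=2119680/1012661 F=3072/1277 G=536832/261785 H=7118848/3985517] → run H
t=11: vr[C=2119680/1012661 F=3072/1277 G=536832/261785 H=8426496/3985517] → run G
t=12: vr[C=2119680/1012661 F=3072/1277 H=8426496/3985517] → run C
t=13: vr[C=2773504/1012661 F=3072/1277 H=8426496/3985517] → run H
t=14: vr[C=2773504/1012661 F=3072/1277 H=9734144/3985517] → run F
t=15: vr[C=2773504/1012661 F=4096/1277 H=9734144/3985517] → run H
t=16: vr[C=2773504/1012661 F=4096/1277 H=11041792/3985517] → run C
t=17: vr[C=3427328/1012661 F=4096/1277 H=11041792/3985517] → run H
t=18: vr[C=3427328/1012661 F=4096/1277 H=12349440/3985517] → run H
t=19: vr[C=3427328/1012661 F=4096/1277] → run F
t=20: vr[C=3427328/1012661] → run C
t=21: vr[C=4081152/1012661] → run C
t=22: (idle)
t=23: (idle)
t=24: (idle)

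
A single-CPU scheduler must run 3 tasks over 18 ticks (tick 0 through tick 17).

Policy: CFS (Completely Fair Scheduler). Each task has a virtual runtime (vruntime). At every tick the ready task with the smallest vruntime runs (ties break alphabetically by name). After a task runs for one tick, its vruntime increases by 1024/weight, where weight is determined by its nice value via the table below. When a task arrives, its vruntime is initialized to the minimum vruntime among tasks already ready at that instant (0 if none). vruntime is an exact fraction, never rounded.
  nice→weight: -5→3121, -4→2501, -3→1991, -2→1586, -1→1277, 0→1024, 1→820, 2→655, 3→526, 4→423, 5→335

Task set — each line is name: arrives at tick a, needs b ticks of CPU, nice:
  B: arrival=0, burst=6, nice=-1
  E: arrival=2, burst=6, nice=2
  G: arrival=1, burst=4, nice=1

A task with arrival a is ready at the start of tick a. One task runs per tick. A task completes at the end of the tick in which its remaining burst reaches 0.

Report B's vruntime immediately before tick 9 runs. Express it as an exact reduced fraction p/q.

t=0: vr[B=0] → run B
t=1: vr[B=1024/1277 G=1024/1277] → run B
t=2: vr[B=2048/1277 E=1024/1277 G=1024/1277] → run E
t=3: vr[B=2048/1277 E=1978368/836435 G=1024/1277] → run G
t=4: vr[B=2048/1277 E=1978368/836435 G=536832/261785] → run B
t=5: vr[B=3072/1277 E=1978368/836435 G=536832/261785] → run G
t=6: vr[B=3072/1277 E=1978368/836435 G=863744/261785] → run E
t=7: vr[B=3072/1277 E=3286016/836435 G=863744/261785] → run B
t=8: vr[B=4096/1277 E=3286016/836435 G=863744/261785] → run B
t=9: vr[B=5120/1277 E=3286016/836435 G=863744/261785] → run G
t=10: vr[B=5120/1277 E=3286016/836435 G=1190656/261785] → run E
t=11: vr[B=5120/1277 E=4593664/836435 G=1190656/261785] → run B
t=12: vr[E=4593664/836435 G=1190656/261785] → run G
t=13: vr[E=4593664/836435] → run E
t=14: vr[E=5901312/836435] → run E
t=15: vr[E=1441792/167287] → run E
t=16: (idle)
t=17: (idle)

vruntime(B, start of tick 9) = 5120/1277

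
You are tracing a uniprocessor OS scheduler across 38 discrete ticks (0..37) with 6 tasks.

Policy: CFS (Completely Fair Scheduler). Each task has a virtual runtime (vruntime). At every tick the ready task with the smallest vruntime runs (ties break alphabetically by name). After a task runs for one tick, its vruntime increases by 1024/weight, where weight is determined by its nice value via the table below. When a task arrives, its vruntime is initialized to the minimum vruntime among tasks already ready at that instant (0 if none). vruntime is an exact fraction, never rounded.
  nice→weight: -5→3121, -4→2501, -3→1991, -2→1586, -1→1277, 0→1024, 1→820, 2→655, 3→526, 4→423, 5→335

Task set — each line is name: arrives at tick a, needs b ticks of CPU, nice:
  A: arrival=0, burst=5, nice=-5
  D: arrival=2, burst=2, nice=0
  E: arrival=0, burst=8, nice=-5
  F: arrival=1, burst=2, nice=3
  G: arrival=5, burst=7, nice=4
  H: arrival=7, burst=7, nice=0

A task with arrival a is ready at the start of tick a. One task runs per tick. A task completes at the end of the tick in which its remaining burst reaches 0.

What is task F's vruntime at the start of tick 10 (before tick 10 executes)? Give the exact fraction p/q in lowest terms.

vruntime(F, start of tick 10) = 512/263

t=0: vr[A=0 E=0] → run A
t=1: vr[A=1024/3121 E=0 F=0] → run E
t=2: vr[A=1024/3121 D=0 E=1024/3121 F=0] → run D
t=3: vr[A=1024/3121 D=1 E=1024/3121 F=0] → run F
t=4: vr[A=1024/3121 D=1 E=1024/3121 F=512/263] → run A
t=5: vr[A=2048/3121 D=1 E=1024/3121 F=512/263 G=1024/3121] → run E
t=6: vr[A=2048/3121 D=1 E=2048/3121 F=512/263 G=1024/3121] → run G
t=7: vr[A=2048/3121 D=1 E=2048/3121 F=512/263 G=3629056/1320183 H=2048/3121] → run A
t=8: vr[A=3072/3121 D=1 E=2048/3121 F=512/263 G=3629056/1320183 H=2048/3121] → run E
t=9: vr[A=3072/3121 D=1 E=3072/3121 F=512/263 G=3629056/1320183 H=2048/3121] → run H
t=10: vr[A=3072/3121 D=1 E=3072/3121 F=512/263 G=3629056/1320183 H=5169/3121] → run A
t=11: vr[A=4096/3121 D=1 E=3072/3121 F=512/263 G=3629056/1320183 H=5169/3121] → run E
t=12: vr[A=4096/3121 D=1 E=4096/3121 F=512/263 G=3629056/1320183 H=5169/3121] → run D
t=13: vr[A=4096/3121 E=4096/3121 F=512/263 G=3629056/1320183 H=5169/3121] → run A
t=14: vr[E=4096/3121 F=512/263 G=3629056/1320183 H=5169/3121] → run E
t=15: vr[E=5120/3121 F=512/263 G=3629056/1320183 H=5169/3121] → run E
t=16: vr[E=6144/3121 F=512/263 G=3629056/1320183 H=5169/3121] → run H
t=17: vr[E=6144/3121 F=512/263 G=3629056/1320183 H=8290/3121] → run F
t=18: vr[E=6144/3121 G=3629056/1320183 H=8290/3121] → run E
t=19: vr[E=7168/3121 G=3629056/1320183 H=8290/3121] → run E
t=20: vr[G=3629056/1320183 H=8290/3121] → run H
t=21: vr[G=3629056/1320183 H=11411/3121] → run G
t=22: vr[G=6824960/1320183 H=11411/3121] → run H
t=23: vr[G=6824960/1320183 H=14532/3121] → run H
t=24: vr[G=6824960/1320183 H=17653/3121] → run G
t=25: vr[G=3340288/440061 H=17653/3121] → run H
t=26: vr[G=3340288/440061 H=20774/3121] → run H
t=27: vr[G=3340288/440061] → run G
t=28: vr[G=13216768/1320183] → run G
t=29: vr[G=16412672/1320183] → run G
t=30: vr[G=6536192/440061] → run G
t=31: (idle)
t=32: (idle)
t=33: (idle)
t=34: (idle)
t=35: (idle)
t=36: (idle)
t=37: (idle)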